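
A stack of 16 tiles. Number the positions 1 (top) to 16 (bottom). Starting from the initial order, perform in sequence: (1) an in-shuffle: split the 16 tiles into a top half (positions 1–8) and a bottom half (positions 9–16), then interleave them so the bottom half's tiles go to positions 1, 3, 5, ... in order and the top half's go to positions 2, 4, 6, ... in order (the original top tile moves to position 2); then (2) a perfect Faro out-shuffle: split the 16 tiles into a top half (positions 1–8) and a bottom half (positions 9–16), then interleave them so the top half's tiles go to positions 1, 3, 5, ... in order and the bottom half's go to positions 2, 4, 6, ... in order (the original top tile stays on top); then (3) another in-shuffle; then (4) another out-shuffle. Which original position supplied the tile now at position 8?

Undo the operations in reverse order, starting from position 8:
  undo op 4 (out-shuffle, from bottom half): 8 ← 12
  undo op 3 (in-shuffle, from top half): 12 ← 6
  undo op 2 (out-shuffle, from bottom half): 6 ← 11
  undo op 1 (in-shuffle, from bottom half): 11 ← 14
So the tile at position 8 came from original position 14.

14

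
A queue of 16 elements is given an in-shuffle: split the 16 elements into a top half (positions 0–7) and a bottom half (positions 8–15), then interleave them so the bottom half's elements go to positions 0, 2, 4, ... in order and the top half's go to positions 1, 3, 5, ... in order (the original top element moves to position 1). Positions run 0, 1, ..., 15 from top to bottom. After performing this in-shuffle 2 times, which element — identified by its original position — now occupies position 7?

1

Work backwards from position 7, undoing one in-shuffle at a time:
7 ← 3 ← 1
So the element now at position 7 started at position 1.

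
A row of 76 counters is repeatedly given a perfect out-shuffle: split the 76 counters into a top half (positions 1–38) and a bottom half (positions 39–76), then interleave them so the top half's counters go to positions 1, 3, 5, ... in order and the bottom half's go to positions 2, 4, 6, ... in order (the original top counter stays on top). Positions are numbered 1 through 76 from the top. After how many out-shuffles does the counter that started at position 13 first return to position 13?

Follow position 13 under repeated out-shuffles:
13 → 25 → 49 → 22 → 43 → 10 → 19 → 37 → 73 → 70 → 64 → 52 → 28 → 55 → 34 → 67 → 58 → 40 → 4 → 7 → 13
It first returns after 20 out-shuffles.

20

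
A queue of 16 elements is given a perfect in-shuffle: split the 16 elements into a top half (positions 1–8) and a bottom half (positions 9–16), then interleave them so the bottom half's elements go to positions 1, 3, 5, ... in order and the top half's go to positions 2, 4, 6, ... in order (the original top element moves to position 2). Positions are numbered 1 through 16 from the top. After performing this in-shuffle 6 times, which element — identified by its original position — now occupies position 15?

Work backwards from position 15, undoing one in-shuffle at a time:
15 ← 16 ← 8 ← 4 ← 2 ← 1 ← 9
So the element now at position 15 started at position 9.

9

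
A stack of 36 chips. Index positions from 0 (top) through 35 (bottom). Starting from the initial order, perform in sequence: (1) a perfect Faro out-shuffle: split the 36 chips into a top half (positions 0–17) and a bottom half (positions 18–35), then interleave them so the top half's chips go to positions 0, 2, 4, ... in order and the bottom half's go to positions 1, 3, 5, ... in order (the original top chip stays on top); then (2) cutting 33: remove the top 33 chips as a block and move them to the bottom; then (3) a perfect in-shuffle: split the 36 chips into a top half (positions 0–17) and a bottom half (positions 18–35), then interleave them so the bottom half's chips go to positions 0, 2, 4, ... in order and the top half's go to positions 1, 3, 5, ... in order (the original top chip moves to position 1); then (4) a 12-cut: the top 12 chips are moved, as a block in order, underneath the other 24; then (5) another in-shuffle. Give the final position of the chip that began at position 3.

Track the chip from position 3 forward through each operation:
  after op 1 (out-shuffle): 3 → 6
  after op 2 (cut 33): 6 → 9
  after op 3 (in-shuffle): 9 → 19
  after op 4 (cut 12): 19 → 7
  after op 5 (in-shuffle): 7 → 15

15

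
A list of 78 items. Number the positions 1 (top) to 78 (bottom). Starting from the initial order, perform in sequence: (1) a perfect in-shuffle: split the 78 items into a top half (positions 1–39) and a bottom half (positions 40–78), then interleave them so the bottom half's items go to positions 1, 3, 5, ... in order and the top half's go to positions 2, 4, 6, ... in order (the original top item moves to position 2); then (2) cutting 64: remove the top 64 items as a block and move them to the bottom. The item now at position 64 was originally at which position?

25

Undo the operations in reverse order, starting from position 64:
  undo op 2 (cut 64): 64 ← 50
  undo op 1 (in-shuffle, from top half): 50 ← 25
So the item at position 64 came from original position 25.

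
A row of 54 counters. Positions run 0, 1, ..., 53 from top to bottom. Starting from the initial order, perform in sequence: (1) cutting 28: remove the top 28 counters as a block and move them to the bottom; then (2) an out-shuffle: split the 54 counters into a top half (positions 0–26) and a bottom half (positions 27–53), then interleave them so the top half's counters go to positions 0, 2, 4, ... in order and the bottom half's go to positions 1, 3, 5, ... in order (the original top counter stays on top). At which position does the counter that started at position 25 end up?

Track the counter from position 25 forward through each operation:
  after op 1 (cut 28): 25 → 51
  after op 2 (out-shuffle): 51 → 49

49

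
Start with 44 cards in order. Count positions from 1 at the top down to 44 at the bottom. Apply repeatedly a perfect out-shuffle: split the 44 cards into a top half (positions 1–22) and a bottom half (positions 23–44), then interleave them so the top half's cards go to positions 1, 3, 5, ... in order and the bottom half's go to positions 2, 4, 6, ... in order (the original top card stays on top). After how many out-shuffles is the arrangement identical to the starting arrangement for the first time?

14

The out-shuffle permutes the 44 positions with cycle lengths [1, 1, 14, 14, 14].
Every card is home exactly when every cycle has completed a whole number of laps, i.e. after lcm(1, 14) = 14 out-shuffles.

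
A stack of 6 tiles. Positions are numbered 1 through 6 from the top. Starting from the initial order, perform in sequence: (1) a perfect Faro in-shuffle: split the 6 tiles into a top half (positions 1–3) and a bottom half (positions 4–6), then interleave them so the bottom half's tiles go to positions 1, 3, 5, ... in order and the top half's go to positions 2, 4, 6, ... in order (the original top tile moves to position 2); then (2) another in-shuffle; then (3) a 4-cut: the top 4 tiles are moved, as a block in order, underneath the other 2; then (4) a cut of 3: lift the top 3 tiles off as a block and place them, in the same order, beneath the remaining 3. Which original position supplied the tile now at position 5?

Undo the operations in reverse order, starting from position 5:
  undo op 4 (cut 3): 5 ← 2
  undo op 3 (cut 4): 2 ← 6
  undo op 2 (in-shuffle, from top half): 6 ← 3
  undo op 1 (in-shuffle, from bottom half): 3 ← 5
So the tile at position 5 came from original position 5.

5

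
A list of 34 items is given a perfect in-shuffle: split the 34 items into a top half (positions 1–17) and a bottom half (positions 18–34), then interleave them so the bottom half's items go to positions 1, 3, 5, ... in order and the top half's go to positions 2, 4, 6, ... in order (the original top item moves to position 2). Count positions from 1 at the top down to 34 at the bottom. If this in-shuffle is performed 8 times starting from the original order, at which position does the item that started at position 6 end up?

Track the item's position through each in-shuffle:
6 → 12 → 24 → 13 → 26 → 17 → 34 → 33 → 31

31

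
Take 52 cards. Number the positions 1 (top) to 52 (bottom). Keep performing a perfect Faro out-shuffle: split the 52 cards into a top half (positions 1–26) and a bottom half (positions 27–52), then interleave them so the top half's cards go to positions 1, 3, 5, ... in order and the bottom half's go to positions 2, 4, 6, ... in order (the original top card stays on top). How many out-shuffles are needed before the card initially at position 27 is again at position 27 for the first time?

8

Follow position 27 under repeated out-shuffles:
27 → 2 → 3 → 5 → 9 → 17 → 33 → 14 → 27
It first returns after 8 out-shuffles.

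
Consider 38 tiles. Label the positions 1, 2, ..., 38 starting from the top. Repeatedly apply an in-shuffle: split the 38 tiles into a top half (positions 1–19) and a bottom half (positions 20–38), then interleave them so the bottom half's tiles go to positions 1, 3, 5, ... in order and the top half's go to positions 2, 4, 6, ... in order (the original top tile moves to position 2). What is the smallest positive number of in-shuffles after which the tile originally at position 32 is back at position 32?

12

Follow position 32 under repeated in-shuffles:
32 → 25 → 11 → 22 → 5 → 10 → 20 → 1 → 2 → 4 → 8 → 16 → 32
It first returns after 12 in-shuffles.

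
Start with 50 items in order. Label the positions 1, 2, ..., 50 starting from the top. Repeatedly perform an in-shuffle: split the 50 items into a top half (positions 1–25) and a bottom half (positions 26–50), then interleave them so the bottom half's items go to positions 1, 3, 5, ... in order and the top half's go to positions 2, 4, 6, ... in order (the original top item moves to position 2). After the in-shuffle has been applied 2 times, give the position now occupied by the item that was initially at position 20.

29

Track the item's position through each in-shuffle:
20 → 40 → 29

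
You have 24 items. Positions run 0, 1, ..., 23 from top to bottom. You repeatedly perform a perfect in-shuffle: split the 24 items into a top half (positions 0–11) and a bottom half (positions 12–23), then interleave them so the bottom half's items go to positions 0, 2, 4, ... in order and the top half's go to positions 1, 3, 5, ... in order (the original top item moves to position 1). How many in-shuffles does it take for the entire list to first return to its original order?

The in-shuffle permutes the 24 positions with cycle lengths [4, 20].
Every item is home exactly when every cycle has completed a whole number of laps, i.e. after lcm(4, 20) = 20 in-shuffles.

20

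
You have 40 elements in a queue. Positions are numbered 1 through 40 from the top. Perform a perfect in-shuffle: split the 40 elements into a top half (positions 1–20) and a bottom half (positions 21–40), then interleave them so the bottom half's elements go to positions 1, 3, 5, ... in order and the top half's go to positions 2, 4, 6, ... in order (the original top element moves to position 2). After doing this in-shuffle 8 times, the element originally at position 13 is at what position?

Track the element's position through each in-shuffle:
13 → 26 → 11 → 22 → 3 → 6 → 12 → 24 → 7

7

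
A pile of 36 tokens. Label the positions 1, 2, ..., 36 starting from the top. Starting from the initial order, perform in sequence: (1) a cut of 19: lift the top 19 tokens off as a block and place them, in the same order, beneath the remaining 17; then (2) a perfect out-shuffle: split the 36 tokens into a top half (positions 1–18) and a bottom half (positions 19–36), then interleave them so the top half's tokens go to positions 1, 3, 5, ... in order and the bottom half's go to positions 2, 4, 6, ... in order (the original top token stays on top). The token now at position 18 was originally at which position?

10

Undo the operations in reverse order, starting from position 18:
  undo op 2 (out-shuffle, from bottom half): 18 ← 27
  undo op 1 (cut 19): 27 ← 10
So the token at position 18 came from original position 10.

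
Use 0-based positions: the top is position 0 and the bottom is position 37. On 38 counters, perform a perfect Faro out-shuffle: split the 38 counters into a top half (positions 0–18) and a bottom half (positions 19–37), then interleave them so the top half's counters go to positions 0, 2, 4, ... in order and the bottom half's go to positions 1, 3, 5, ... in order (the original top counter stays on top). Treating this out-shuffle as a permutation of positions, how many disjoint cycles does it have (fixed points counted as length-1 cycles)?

3

Trace each unvisited position around until it returns:
(0) (1 2 4 8 16 32 ... len 36) (37)
3 cycles in total.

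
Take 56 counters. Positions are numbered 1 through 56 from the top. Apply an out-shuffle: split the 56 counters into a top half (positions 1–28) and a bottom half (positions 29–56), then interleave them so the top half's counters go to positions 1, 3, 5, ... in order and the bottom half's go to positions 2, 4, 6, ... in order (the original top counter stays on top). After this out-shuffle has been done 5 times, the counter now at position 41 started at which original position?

Work backwards from position 41, undoing one out-shuffle at a time:
41 ← 21 ← 11 ← 6 ← 31 ← 16
So the counter now at position 41 started at position 16.

16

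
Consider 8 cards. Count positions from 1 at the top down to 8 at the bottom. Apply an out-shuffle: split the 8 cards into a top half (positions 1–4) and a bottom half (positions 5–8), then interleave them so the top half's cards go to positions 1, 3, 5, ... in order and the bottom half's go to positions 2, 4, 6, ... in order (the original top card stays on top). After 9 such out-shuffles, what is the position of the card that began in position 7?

Track the card's position through each out-shuffle:
7 → 6 → 4 → 7 → 6 → 4 → 7 → 6 → 4 → 7

7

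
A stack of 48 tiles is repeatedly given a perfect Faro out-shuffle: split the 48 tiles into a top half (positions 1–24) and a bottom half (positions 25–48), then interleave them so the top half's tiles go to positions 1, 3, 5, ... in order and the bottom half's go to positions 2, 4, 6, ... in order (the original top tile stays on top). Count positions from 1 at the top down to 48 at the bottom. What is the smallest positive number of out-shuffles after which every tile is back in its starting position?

The out-shuffle permutes the 48 positions with cycle lengths [1, 1, 23, 23].
Every tile is home exactly when every cycle has completed a whole number of laps, i.e. after lcm(1, 23) = 23 out-shuffles.

23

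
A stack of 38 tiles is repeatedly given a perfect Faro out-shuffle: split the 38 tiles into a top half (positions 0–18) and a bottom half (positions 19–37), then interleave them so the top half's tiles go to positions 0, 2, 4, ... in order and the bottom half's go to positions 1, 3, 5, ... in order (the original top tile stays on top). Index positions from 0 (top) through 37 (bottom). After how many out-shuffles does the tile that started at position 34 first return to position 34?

36

Follow position 34 under repeated out-shuffles:
34 → 31 → 25 → 13 → 26 → 15 → 30 → 23 → ... → 34 (length 36)
It first returns after 36 out-shuffles.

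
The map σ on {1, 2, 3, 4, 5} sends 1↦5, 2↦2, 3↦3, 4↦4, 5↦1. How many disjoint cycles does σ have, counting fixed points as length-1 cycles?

4

Cycle decomposition: (1 5) (2) (3) (4).
4 cycles.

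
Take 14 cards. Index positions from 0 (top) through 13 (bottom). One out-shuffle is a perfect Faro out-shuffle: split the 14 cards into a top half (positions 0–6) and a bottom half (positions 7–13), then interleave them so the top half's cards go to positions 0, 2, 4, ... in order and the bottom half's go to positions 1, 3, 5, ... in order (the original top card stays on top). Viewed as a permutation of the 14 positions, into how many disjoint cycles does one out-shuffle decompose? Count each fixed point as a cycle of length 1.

Trace each unvisited position around until it returns:
(0) (1 2 4 8 3 6 ... len 12) (13)
3 cycles in total.

3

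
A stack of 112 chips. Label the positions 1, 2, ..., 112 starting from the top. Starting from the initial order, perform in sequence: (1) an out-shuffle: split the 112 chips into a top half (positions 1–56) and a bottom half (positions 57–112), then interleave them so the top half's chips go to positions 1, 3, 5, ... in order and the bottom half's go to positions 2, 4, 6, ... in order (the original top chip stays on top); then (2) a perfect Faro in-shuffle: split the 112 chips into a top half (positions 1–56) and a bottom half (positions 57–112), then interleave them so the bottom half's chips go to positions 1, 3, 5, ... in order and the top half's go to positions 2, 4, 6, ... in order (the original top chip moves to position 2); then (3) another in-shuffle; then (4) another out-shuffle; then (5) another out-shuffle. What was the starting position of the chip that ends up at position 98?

Undo the operations in reverse order, starting from position 98:
  undo op 5 (out-shuffle, from bottom half): 98 ← 105
  undo op 4 (out-shuffle, from top half): 105 ← 53
  undo op 3 (in-shuffle, from bottom half): 53 ← 83
  undo op 2 (in-shuffle, from bottom half): 83 ← 98
  undo op 1 (out-shuffle, from bottom half): 98 ← 105
So the chip at position 98 came from original position 105.

105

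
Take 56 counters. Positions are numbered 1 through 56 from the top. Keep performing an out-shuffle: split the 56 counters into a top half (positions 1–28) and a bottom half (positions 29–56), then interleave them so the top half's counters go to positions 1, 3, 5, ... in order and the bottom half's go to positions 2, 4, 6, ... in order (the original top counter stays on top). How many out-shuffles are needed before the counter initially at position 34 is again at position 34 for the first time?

Follow position 34 under repeated out-shuffles:
34 → 12 → 23 → 45 → 34
It first returns after 4 out-shuffles.

4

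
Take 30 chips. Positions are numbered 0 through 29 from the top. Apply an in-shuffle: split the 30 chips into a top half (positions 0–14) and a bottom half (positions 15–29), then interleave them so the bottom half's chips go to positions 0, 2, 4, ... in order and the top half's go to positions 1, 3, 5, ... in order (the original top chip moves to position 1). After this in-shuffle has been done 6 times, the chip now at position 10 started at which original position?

20

Work backwards from position 10, undoing one in-shuffle at a time:
10 ← 20 ← 25 ← 12 ← 21 ← 10 ← 20
So the chip now at position 10 started at position 20.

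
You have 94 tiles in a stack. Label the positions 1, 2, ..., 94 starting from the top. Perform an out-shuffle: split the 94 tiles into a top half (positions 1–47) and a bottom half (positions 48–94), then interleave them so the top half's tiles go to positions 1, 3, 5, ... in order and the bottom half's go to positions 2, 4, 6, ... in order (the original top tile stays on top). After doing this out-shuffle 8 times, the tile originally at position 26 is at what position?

Track the tile's position through each out-shuffle:
26 → 51 → 8 → 15 → 29 → 57 → 20 → 39 → 77

77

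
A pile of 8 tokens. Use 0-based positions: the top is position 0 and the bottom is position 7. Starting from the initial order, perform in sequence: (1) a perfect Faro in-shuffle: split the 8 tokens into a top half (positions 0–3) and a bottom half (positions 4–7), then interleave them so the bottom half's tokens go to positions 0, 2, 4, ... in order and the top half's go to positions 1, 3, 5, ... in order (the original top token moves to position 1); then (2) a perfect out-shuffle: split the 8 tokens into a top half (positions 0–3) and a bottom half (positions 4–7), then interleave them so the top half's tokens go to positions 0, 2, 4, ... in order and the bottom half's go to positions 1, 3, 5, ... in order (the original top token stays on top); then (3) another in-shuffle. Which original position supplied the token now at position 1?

Undo the operations in reverse order, starting from position 1:
  undo op 3 (in-shuffle, from top half): 1 ← 0
  undo op 2 (out-shuffle, from top half): 0 ← 0
  undo op 1 (in-shuffle, from bottom half): 0 ← 4
So the token at position 1 came from original position 4.

4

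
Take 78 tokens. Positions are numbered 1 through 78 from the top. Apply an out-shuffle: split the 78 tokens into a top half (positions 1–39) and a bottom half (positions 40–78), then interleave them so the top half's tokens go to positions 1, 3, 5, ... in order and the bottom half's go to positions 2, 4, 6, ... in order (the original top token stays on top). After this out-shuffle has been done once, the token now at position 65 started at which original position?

33

Work backwards from position 65, undoing one out-shuffle at a time:
65 ← 33
So the token now at position 65 started at position 33.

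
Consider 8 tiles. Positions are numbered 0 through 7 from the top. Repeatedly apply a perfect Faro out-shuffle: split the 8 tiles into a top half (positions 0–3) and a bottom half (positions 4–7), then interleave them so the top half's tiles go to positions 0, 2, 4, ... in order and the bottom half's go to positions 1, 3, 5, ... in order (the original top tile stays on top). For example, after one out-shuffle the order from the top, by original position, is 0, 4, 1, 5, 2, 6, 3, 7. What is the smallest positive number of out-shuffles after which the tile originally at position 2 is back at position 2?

Follow position 2 under repeated out-shuffles:
2 → 4 → 1 → 2
It first returns after 3 out-shuffles.

3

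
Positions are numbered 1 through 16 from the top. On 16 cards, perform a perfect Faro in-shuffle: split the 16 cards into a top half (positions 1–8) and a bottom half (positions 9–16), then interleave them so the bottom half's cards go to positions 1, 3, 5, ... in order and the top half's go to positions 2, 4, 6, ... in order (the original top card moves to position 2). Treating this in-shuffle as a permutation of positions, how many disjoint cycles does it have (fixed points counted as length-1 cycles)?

2

Trace each unvisited position around until it returns:
(1 2 4 8 16 15 13 9) (3 6 12 7 14 11 5 10)
2 cycles in total.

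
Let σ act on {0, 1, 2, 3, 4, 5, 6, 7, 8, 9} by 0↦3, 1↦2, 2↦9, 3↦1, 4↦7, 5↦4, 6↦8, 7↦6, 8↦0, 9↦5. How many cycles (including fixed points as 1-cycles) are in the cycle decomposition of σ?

Cycle decomposition: (0 3 1 2 9 5 4 7 6 8).
1 cycle.

1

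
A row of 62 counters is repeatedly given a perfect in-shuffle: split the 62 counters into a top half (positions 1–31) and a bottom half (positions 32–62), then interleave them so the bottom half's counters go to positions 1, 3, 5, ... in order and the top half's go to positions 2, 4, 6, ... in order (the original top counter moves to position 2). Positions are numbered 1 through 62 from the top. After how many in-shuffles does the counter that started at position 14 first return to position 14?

6

Follow position 14 under repeated in-shuffles:
14 → 28 → 56 → 49 → 35 → 7 → 14
It first returns after 6 in-shuffles.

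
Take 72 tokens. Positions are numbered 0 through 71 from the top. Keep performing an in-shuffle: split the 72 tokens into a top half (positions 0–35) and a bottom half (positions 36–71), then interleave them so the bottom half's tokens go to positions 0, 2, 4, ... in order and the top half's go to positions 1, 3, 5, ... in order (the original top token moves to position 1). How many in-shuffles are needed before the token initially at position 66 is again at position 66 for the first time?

Follow position 66 under repeated in-shuffles:
66 → 60 → 48 → 24 → 49 → 26 → 53 → 34 → 69 → 66
It first returns after 9 in-shuffles.

9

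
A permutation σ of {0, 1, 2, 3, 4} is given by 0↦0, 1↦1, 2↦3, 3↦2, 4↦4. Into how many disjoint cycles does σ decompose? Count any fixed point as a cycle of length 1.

4

Cycle decomposition: (0) (1) (2 3) (4).
4 cycles.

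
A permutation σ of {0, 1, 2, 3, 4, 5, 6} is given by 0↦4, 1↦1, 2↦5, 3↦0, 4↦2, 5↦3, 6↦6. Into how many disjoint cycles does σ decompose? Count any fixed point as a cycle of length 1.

3

Cycle decomposition: (0 4 2 5 3) (1) (6).
3 cycles.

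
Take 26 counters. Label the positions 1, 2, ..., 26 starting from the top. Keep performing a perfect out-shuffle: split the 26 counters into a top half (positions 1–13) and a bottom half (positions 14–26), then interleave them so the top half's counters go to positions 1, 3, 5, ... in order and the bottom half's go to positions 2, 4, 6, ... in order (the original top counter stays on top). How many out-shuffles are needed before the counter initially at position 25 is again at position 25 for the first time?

20

Follow position 25 under repeated out-shuffles:
25 → 24 → 22 → 18 → 10 → 19 → 12 → 23 → 20 → 14 → 2 → 3 → 5 → 9 → 17 → 8 → 15 → 4 → 7 → 13 → 25
It first returns after 20 out-shuffles.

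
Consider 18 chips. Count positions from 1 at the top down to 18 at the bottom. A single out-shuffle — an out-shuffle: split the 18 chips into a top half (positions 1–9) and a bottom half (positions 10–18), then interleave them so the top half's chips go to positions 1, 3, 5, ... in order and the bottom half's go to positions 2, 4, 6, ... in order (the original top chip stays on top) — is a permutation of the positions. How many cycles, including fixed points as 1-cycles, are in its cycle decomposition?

Trace each unvisited position around until it returns:
(1) (2 3 5 9 17 16 14 10) (4 7 13 8 15 12 6 11) (18)
4 cycles in total.

4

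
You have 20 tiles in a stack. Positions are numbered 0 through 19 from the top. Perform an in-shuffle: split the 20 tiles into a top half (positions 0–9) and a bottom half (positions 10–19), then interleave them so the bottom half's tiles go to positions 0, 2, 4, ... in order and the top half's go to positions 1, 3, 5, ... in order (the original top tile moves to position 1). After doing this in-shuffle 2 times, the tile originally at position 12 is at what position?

Track the tile's position through each in-shuffle:
12 → 4 → 9

9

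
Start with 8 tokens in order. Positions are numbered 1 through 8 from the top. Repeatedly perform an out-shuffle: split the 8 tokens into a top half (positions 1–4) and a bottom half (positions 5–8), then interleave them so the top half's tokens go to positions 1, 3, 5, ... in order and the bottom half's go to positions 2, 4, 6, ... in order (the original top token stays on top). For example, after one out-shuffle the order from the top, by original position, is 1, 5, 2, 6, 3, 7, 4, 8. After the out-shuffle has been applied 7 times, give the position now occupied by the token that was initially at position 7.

Track the token's position through each out-shuffle:
7 → 6 → 4 → 7 → 6 → 4 → 7 → 6

6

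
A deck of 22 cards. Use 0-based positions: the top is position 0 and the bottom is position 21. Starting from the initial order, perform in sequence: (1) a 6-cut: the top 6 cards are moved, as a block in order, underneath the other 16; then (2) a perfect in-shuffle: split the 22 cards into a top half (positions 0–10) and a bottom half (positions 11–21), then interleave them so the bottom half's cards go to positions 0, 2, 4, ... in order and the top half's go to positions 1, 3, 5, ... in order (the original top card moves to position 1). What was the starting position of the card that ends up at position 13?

Undo the operations in reverse order, starting from position 13:
  undo op 2 (in-shuffle, from top half): 13 ← 6
  undo op 1 (cut 6): 6 ← 12
So the card at position 13 came from original position 12.

12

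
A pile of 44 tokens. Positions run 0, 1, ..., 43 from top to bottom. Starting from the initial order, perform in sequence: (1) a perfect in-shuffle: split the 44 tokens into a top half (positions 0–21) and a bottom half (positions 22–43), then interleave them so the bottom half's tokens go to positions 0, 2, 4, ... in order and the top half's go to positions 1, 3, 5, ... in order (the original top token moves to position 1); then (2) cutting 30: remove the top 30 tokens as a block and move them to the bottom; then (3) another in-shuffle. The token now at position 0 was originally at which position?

26

Undo the operations in reverse order, starting from position 0:
  undo op 3 (in-shuffle, from bottom half): 0 ← 22
  undo op 2 (cut 30): 22 ← 8
  undo op 1 (in-shuffle, from bottom half): 8 ← 26
So the token at position 0 came from original position 26.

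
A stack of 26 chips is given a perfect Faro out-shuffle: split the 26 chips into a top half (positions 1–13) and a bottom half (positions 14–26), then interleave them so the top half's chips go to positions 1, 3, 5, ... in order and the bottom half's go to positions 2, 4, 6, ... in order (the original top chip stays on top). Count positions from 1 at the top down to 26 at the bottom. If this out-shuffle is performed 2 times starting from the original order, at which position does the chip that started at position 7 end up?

Track the chip's position through each out-shuffle:
7 → 13 → 25

25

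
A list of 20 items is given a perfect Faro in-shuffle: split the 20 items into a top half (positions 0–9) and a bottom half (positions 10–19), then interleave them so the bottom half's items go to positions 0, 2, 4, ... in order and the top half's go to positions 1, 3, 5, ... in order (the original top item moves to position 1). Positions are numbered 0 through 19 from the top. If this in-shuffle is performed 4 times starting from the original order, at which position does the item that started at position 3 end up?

Track the item's position through each in-shuffle:
3 → 7 → 15 → 10 → 0

0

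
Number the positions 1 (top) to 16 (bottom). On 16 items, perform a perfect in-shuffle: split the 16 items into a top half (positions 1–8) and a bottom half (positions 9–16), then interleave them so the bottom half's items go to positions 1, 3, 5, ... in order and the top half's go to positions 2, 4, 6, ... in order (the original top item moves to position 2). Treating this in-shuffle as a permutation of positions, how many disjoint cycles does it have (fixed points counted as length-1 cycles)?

Trace each unvisited position around until it returns:
(1 2 4 8 16 15 13 9) (3 6 12 7 14 11 5 10)
2 cycles in total.

2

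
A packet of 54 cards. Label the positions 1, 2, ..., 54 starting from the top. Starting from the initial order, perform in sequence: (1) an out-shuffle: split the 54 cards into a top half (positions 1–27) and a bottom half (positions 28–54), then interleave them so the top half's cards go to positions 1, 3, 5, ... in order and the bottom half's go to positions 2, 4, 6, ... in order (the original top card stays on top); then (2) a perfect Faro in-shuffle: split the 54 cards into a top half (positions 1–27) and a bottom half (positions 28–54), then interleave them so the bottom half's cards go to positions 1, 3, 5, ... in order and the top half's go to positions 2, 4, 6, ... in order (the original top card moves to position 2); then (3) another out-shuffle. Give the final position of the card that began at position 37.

26

Track the card from position 37 forward through each operation:
  after op 1 (out-shuffle): 37 → 20
  after op 2 (in-shuffle): 20 → 40
  after op 3 (out-shuffle): 40 → 26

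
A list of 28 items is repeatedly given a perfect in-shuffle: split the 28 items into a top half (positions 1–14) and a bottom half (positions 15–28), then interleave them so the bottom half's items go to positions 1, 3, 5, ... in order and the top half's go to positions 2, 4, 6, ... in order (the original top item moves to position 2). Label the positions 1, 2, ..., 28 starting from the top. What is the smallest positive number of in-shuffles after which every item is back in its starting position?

28

The in-shuffle permutes the 28 positions with cycle lengths [28].
Every item is home exactly when every cycle has completed a whole number of laps, i.e. after lcm(28) = 28 in-shuffles.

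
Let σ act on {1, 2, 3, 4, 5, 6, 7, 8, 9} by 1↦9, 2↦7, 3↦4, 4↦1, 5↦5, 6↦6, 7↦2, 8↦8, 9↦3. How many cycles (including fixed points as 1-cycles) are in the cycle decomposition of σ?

5

Cycle decomposition: (1 9 3 4) (2 7) (5) (6) (8).
5 cycles.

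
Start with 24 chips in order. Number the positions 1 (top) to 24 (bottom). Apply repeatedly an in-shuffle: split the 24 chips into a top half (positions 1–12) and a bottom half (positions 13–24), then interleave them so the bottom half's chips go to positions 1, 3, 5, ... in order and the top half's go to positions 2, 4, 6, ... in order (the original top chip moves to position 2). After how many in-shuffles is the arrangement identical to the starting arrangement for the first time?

The in-shuffle permutes the 24 positions with cycle lengths [4, 20].
Every chip is home exactly when every cycle has completed a whole number of laps, i.e. after lcm(4, 20) = 20 in-shuffles.

20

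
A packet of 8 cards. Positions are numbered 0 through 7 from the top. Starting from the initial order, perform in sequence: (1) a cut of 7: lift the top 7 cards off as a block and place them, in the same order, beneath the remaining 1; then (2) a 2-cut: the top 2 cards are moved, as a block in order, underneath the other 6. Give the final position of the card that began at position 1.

Track the card from position 1 forward through each operation:
  after op 1 (cut 7): 1 → 2
  after op 2 (cut 2): 2 → 0

0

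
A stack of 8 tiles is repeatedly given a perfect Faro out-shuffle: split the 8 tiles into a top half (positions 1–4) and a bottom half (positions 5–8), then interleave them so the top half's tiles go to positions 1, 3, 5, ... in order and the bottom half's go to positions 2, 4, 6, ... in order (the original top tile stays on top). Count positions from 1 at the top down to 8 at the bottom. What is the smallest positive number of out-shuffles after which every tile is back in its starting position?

3

The out-shuffle permutes the 8 positions with cycle lengths [1, 1, 3, 3].
Every tile is home exactly when every cycle has completed a whole number of laps, i.e. after lcm(1, 3) = 3 out-shuffles.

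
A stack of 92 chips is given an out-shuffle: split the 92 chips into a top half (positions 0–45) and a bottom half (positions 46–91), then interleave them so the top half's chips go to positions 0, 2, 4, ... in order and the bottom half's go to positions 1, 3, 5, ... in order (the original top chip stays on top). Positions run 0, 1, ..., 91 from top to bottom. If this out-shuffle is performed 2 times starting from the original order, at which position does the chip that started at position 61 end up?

Track the chip's position through each out-shuffle:
61 → 31 → 62

62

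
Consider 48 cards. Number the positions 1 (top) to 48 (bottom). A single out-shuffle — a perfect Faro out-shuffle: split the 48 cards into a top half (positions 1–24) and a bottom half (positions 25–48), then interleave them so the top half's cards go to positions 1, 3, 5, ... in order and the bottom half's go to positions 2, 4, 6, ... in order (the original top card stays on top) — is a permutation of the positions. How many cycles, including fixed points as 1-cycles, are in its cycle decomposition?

4

Trace each unvisited position around until it returns:
(1) (2 3 5 9 17 33 ... len 23) (6 11 21 41 34 20 ... len 23) (48)
4 cycles in total.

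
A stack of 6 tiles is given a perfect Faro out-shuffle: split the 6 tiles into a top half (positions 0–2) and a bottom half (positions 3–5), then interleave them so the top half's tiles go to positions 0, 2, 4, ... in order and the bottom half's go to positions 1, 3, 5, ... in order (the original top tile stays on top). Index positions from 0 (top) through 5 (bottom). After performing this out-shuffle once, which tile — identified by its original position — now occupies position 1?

3

Work backwards from position 1, undoing one out-shuffle at a time:
1 ← 3
So the tile now at position 1 started at position 3.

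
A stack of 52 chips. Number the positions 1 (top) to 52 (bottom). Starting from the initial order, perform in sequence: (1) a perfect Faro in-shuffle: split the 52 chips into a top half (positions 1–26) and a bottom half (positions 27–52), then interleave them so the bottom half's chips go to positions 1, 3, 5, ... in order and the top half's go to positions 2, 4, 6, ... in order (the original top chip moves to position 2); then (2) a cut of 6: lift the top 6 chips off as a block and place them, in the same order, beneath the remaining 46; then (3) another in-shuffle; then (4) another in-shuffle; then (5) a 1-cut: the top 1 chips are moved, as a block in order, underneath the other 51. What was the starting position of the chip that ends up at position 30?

Undo the operations in reverse order, starting from position 30:
  undo op 5 (cut 1): 30 ← 31
  undo op 4 (in-shuffle, from bottom half): 31 ← 42
  undo op 3 (in-shuffle, from top half): 42 ← 21
  undo op 2 (cut 6): 21 ← 27
  undo op 1 (in-shuffle, from bottom half): 27 ← 40
So the chip at position 30 came from original position 40.

40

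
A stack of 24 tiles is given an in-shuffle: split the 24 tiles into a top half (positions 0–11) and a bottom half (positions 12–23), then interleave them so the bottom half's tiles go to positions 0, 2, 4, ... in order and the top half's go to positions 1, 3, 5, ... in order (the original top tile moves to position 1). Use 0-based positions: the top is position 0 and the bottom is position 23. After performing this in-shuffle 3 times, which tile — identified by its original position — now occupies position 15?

Work backwards from position 15, undoing one in-shuffle at a time:
15 ← 7 ← 3 ← 1
So the tile now at position 15 started at position 1.

1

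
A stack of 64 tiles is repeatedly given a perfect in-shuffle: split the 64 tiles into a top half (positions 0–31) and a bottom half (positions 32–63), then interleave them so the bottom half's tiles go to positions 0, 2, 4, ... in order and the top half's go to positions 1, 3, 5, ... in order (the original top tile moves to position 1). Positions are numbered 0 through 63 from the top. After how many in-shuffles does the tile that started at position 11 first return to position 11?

12

Follow position 11 under repeated in-shuffles:
11 → 23 → 47 → 30 → 61 → 58 → 52 → 40 → 16 → 33 → 2 → 5 → 11
It first returns after 12 in-shuffles.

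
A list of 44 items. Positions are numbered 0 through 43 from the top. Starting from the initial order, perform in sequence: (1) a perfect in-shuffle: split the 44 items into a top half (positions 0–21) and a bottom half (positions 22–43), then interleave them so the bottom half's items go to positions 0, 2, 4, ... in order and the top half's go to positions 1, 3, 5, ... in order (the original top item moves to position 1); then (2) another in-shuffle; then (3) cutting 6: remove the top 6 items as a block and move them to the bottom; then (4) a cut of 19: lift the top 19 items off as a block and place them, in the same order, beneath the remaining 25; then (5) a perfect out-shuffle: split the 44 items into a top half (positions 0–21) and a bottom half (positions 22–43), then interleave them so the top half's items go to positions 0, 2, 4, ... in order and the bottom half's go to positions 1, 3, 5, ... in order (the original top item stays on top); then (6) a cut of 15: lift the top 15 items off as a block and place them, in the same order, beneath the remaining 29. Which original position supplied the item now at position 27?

Undo the operations in reverse order, starting from position 27:
  undo op 6 (cut 15): 27 ← 42
  undo op 5 (out-shuffle, from top half): 42 ← 21
  undo op 4 (cut 19): 21 ← 40
  undo op 3 (cut 6): 40 ← 2
  undo op 2 (in-shuffle, from bottom half): 2 ← 23
  undo op 1 (in-shuffle, from top half): 23 ← 11
So the item at position 27 came from original position 11.

11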